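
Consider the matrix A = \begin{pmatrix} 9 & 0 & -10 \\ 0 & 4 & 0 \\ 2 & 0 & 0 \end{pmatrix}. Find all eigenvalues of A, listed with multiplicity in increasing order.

4, 4, 5

Characteristic polynomial: p(μ) = μ^3 - 13μ^2 + 56μ - 80 = (μ - 5)(μ - 4)^2.
Roots (with multiplicity): 4, 4, 5.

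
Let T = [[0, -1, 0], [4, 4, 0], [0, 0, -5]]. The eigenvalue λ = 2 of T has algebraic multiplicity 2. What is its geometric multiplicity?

T − 2I = [[-2, -1, 0], [4, 2, 0], [0, 0, -7]].
This matrix has rank 2, so its null space has dimension 3 − 2 = 1.

1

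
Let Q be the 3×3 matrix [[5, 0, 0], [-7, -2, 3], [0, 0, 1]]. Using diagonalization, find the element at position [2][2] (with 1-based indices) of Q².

4

Characteristic polynomial: r^3 - 4r^2 - 7r + 10 = (r - 5)(r - 1)(r + 2), so the eigenvalues are -2, 1, 5.
r=1: eigenvector (0, 1, 1).
r=-2: eigenvector (0, 1, 0).
r=5: eigenvector (1, -1, 0).
P = [[0, 0, 1], [1, 1, -1], [1, 0, 0]], D = diag(1, -2, 5), P⁻¹ = [[0, 0, 1], [1, 1, -1], [1, 0, 0]].
Q² = P·diag(1, 4, 25)·P⁻¹ = [[25, 0, 0], [-21, 4, -3], [0, 0, 1]].
The requested entry is 4.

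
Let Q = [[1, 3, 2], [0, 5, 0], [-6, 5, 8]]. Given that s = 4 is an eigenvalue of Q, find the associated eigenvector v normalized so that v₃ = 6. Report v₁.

4

Q − 4I = [[-3, 3, 2], [0, 1, 0], [-6, 5, 4]].
Solving (Q − 4I)v = 0 gives the eigenspace spanned by (4, 0, 6).
With v₃ = 6, v = (4, 0, 6), so v₁ = 4.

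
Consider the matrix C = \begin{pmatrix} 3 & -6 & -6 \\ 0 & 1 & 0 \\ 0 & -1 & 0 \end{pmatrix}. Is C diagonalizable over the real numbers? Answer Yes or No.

Yes

Characteristic polynomial: p(λ) = λ^3 - 4λ^2 + 3λ = λ(λ - 3)(λ - 1).
All 3 eigenvalues are distinct, so C is diagonalizable.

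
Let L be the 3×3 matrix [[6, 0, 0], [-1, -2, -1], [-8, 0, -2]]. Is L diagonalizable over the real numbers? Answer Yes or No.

Characteristic polynomial: p(r) = r^3 - 2r^2 - 20r - 24 = (r - 6)(r + 2)^2.
r = -2 has algebraic multiplicity 2; rank(L + 2I) = 2, so geometric multiplicity = 1.
Geometric multiplicity < algebraic multiplicity, so L is not diagonalizable.

No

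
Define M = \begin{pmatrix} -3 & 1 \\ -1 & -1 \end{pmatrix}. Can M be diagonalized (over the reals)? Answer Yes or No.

Characteristic polynomial: p(μ) = μ^2 + 4μ + 4 = (μ + 2)^2.
μ = -2 has algebraic multiplicity 2; rank(M + 2I) = 1, so geometric multiplicity = 1.
Geometric multiplicity < algebraic multiplicity, so M is not diagonalizable.

No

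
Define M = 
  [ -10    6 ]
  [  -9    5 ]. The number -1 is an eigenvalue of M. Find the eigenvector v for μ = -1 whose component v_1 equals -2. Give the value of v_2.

M + 1I = [[-9, 6], [-9, 6]].
Solving (M + 1I)v = 0 gives the eigenspace spanned by (-2, -3).
With v_1 = -2, v = (-2, -3), so v_2 = -3.

-3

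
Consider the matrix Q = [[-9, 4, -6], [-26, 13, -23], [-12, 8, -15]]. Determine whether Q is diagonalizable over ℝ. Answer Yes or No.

No

Characteristic polynomial: p(μ) = μ^3 + 11μ^2 + 39μ + 45 = (μ + 3)^2(μ + 5).
μ = -3 has algebraic multiplicity 2; rank(Q + 3I) = 2, so geometric multiplicity = 1.
Geometric multiplicity < algebraic multiplicity, so Q is not diagonalizable.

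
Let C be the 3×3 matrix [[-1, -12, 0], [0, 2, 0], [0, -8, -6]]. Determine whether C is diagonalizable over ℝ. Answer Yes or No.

Characteristic polynomial: p(μ) = μ^3 + 5μ^2 - 8μ - 12 = (μ - 2)(μ + 1)(μ + 6).
All 3 eigenvalues are distinct, so C is diagonalizable.

Yes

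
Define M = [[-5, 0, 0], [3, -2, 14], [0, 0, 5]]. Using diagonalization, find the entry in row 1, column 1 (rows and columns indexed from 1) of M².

Characteristic polynomial: λ^3 + 2λ^2 - 25λ - 50 = (λ - 5)(λ + 2)(λ + 5), so the eigenvalues are -5, -2, 5.
λ=5: eigenvector (0, 2, 1).
λ=-2: eigenvector (0, 1, 0).
λ=-5: eigenvector (1, -1, 0).
P = [[0, 0, 1], [2, 1, -1], [1, 0, 0]], D = diag(5, -2, -5), P⁻¹ = [[0, 0, 1], [1, 1, -2], [1, 0, 0]].
M² = P·diag(25, 4, 25)·P⁻¹ = [[25, 0, 0], [-21, 4, 42], [0, 0, 25]].
The requested entry is 25.

25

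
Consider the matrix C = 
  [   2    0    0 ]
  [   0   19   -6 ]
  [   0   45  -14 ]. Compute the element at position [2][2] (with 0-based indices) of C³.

-314

Characteristic polynomial: t^3 - 7t^2 + 14t - 8 = (t - 4)(t - 2)(t - 1), so the eigenvalues are 1, 2, 4.
t=1: eigenvector (0, 1, 3).
t=4: eigenvector (0, 2, 5).
t=2: eigenvector (1, 0, 0).
P = [[0, 0, 1], [1, 2, 0], [3, 5, 0]], D = diag(1, 4, 2), P⁻¹ = [[0, -5, 2], [0, 3, -1], [1, 0, 0]].
C³ = P·diag(1, 64, 8)·P⁻¹ = [[8, 0, 0], [0, 379, -126], [0, 945, -314]].
The requested entry is -314.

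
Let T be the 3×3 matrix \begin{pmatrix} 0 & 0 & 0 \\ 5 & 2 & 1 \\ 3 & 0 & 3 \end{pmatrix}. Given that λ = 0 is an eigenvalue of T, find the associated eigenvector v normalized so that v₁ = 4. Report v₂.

T = [[0, 0, 0], [5, 2, 1], [3, 0, 3]].
Solving (T)v = 0 gives the eigenspace spanned by (4, -8, -4).
With v₁ = 4, v = (4, -8, -4), so v₂ = -8.

-8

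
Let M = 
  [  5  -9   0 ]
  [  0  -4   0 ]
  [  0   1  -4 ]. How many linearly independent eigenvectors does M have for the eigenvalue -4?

M + 4I = [[9, -9, 0], [0, 0, 0], [0, 1, 0]].
This matrix has rank 2, so its null space has dimension 3 − 2 = 1.

1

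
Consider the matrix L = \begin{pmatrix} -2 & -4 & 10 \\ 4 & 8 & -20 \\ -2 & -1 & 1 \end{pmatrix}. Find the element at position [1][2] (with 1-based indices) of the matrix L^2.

Characteristic polynomial: s^3 - 7s^2 + 6s = s(s - 6)(s - 1), so the eigenvalues are 0, 1, 6.
s=6: eigenvector (-1, 2, 0).
s=0: eigenvector (1, -3, -1).
s=1: eigenvector (-2, 4, 1).
P = [[-1, 1, -2], [2, -3, 4], [0, -1, 1]], D = diag(6, 0, 1), P⁻¹ = [[1, 1, -2], [-2, -1, 0], [-2, -1, 1]].
L² = P·diag(36, 0, 1)·P⁻¹ = [[-32, -34, 70], [64, 68, -140], [-2, -1, 1]].
The requested entry is -34.

-34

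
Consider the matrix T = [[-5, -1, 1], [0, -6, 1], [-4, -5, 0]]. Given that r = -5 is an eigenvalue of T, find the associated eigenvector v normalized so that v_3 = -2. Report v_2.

-2

T + 5I = [[0, -1, 1], [0, -1, 1], [-4, -5, 5]].
Solving (T + 5I)v = 0 gives the eigenspace spanned by (0, -2, -2).
With v_3 = -2, v = (0, -2, -2), so v_2 = -2.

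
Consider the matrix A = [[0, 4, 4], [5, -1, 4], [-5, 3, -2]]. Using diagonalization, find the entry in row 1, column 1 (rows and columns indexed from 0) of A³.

-109

Characteristic polynomial: μ^3 + 3μ^2 - 10μ = μ(μ - 2)(μ + 5), so the eigenvalues are -5, 0, 2.
μ=0: eigenvector (1, 1, -1).
μ=2: eigenvector (2, 2, -1).
μ=-5: eigenvector (0, -1, 1).
P = [[1, 2, 0], [1, 2, -1], [-1, -1, 1]], D = diag(0, 2, -5), P⁻¹ = [[1, -2, -2], [0, 1, 1], [1, -1, 0]].
A³ = P·diag(0, 8, -125)·P⁻¹ = [[0, 16, 16], [125, -109, 16], [-125, 117, -8]].
The requested entry is -109.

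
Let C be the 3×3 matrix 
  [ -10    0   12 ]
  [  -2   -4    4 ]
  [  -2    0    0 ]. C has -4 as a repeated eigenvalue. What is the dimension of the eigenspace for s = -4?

C + 4I = [[-6, 0, 12], [-2, 0, 4], [-2, 0, 4]].
This matrix has rank 1, so its null space has dimension 3 − 1 = 2.

2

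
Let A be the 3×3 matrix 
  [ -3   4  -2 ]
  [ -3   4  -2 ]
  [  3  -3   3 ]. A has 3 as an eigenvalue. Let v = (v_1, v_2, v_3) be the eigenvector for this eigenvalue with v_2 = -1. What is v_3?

A − 3I = [[-6, 4, -2], [-3, 1, -2], [3, -3, 0]].
Solving (A − 3I)v = 0 gives the eigenspace spanned by (-1, -1, 1).
With v_2 = -1, v = (-1, -1, 1), so v_3 = 1.

1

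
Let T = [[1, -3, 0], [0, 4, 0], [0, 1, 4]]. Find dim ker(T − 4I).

T − 4I = [[-3, -3, 0], [0, 0, 0], [0, 1, 0]].
This matrix has rank 2, so its null space has dimension 3 − 2 = 1.

1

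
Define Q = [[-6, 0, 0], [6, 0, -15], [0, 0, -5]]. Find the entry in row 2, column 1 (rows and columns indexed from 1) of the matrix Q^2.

Characteristic polynomial: λ^3 + 11λ^2 + 30λ = λ(λ + 5)(λ + 6), so the eigenvalues are -6, -5, 0.
λ=-6: eigenvector (1, -1, 0).
λ=0: eigenvector (0, -1, 0).
λ=-5: eigenvector (0, 3, 1).
P = [[1, 0, 0], [-1, -1, 3], [0, 0, 1]], D = diag(-6, 0, -5), P⁻¹ = [[1, 0, 0], [-1, -1, 3], [0, 0, 1]].
Q² = P·diag(36, 0, 25)·P⁻¹ = [[36, 0, 0], [-36, 0, 75], [0, 0, 25]].
The requested entry is -36.

-36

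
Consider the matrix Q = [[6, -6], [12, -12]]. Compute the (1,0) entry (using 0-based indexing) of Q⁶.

Characteristic polynomial: r^2 + 6r = r(r + 6), so the eigenvalues are -6, 0.
r=-6: eigenvector (-1, -2).
r=0: eigenvector (1, 1).
P = [[-1, 1], [-2, 1]], D = diag(-6, 0), P⁻¹ = [[1, -1], [2, -1]].
Q⁶ = P·diag(46656, 0)·P⁻¹ = [[-46656, 46656], [-93312, 93312]].
The requested entry is -93312.

-93312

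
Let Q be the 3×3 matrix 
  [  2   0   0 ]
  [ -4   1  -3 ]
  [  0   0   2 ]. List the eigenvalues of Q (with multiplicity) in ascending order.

Characteristic polynomial: p(λ) = λ^3 - 5λ^2 + 8λ - 4 = (λ - 2)^2(λ - 1).
Roots (with multiplicity): 1, 2, 2.

1, 2, 2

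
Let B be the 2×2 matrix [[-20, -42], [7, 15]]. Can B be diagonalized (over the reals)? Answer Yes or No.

Yes

Characteristic polynomial: p(s) = s^2 + 5s - 6 = (s - 1)(s + 6).
All 2 eigenvalues are distinct, so B is diagonalizable.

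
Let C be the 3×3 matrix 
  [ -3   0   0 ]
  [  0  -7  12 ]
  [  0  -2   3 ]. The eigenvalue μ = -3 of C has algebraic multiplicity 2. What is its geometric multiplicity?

C + 3I = [[0, 0, 0], [0, -4, 12], [0, -2, 6]].
This matrix has rank 1, so its null space has dimension 3 − 1 = 2.

2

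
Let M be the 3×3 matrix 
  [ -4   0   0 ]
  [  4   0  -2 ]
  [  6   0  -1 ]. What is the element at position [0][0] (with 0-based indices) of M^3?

Characteristic polynomial: λ^3 + 5λ^2 + 4λ = λ(λ + 1)(λ + 4), so the eigenvalues are -4, -1, 0.
λ=-4: eigenvector (1, -2, -2).
λ=0: eigenvector (0, 1, 0).
λ=-1: eigenvector (0, 2, 1).
P = [[1, 0, 0], [-2, 1, 2], [-2, 0, 1]], D = diag(-4, 0, -1), P⁻¹ = [[1, 0, 0], [-2, 1, -2], [2, 0, 1]].
M³ = P·diag(-64, 0, -1)·P⁻¹ = [[-64, 0, 0], [124, 0, -2], [126, 0, -1]].
The requested entry is -64.

-64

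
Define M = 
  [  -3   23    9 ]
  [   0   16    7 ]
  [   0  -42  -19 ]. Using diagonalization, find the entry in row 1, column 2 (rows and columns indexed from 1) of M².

Characteristic polynomial: t^3 + 6t^2 - t - 30 = (t - 2)(t + 3)(t + 5), so the eigenvalues are -5, -3, 2.
t=-3: eigenvector (1, 0, 0).
t=2: eigenvector (1, 1, -2).
t=-5: eigenvector (-2, -1, 3).
P = [[1, 1, -2], [0, 1, -1], [0, -2, 3]], D = diag(-3, 2, -5), P⁻¹ = [[1, 1, 1], [0, 3, 1], [0, 2, 1]].
M² = P·diag(9, 4, 25)·P⁻¹ = [[9, -79, -37], [0, -38, -21], [0, 126, 67]].
The requested entry is -79.

-79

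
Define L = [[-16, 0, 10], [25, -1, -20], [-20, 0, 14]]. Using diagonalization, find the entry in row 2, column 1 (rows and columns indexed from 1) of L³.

625

Characteristic polynomial: r^3 + 3r^2 - 22r - 24 = (r - 4)(r + 1)(r + 6), so the eigenvalues are -6, -1, 4.
r=4: eigenvector (-1, 3, -2).
r=-1: eigenvector (0, 1, 0).
r=-6: eigenvector (1, -1, 1).
P = [[-1, 0, 1], [3, 1, -1], [-2, 0, 1]], D = diag(4, -1, -6), P⁻¹ = [[1, 0, -1], [-1, 1, 2], [2, 0, -1]].
L³ = P·diag(64, -1, -216)·P⁻¹ = [[-496, 0, 280], [625, -1, -410], [-560, 0, 344]].
The requested entry is 625.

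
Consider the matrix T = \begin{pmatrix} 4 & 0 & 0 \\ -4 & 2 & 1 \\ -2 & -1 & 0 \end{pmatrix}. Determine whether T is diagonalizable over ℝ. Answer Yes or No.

Characteristic polynomial: p(r) = r^3 - 6r^2 + 9r - 4 = (r - 4)(r - 1)^2.
r = 1 has algebraic multiplicity 2; rank(T − 1I) = 2, so geometric multiplicity = 1.
Geometric multiplicity < algebraic multiplicity, so T is not diagonalizable.

No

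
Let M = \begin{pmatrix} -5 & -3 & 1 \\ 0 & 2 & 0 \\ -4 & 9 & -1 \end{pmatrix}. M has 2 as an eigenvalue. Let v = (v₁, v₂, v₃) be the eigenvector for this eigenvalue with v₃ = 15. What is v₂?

M − 2I = [[-7, -3, 1], [0, 0, 0], [-4, 9, -3]].
Solving (M − 2I)v = 0 gives the eigenspace spanned by (0, 5, 15).
With v₃ = 15, v = (0, 5, 15), so v₂ = 5.

5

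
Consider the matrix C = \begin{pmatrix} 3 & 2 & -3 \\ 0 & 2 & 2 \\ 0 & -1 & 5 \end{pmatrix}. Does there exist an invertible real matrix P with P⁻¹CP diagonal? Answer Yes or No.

Characteristic polynomial: p(μ) = μ^3 - 10μ^2 + 33μ - 36 = (μ - 4)(μ - 3)^2.
μ = 3 has algebraic multiplicity 2; rank(C − 3I) = 2, so geometric multiplicity = 1.
Geometric multiplicity < algebraic multiplicity, so C is not diagonalizable.

No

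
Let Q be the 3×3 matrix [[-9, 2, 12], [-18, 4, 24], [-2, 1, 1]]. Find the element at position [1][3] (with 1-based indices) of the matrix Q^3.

Characteristic polynomial: s^3 + 4s^2 - 5s = s(s - 1)(s + 5), so the eigenvalues are -5, 0, 1.
s=1: eigenvector (2, 4, 1).
s=0: eigenvector (-2, -3, -1).
s=-5: eigenvector (1, 2, 0).
P = [[2, -2, 1], [4, -3, 2], [1, -1, 0]], D = diag(1, 0, -5), P⁻¹ = [[-2, 1, 1], [-2, 1, 0], [1, 0, -2]].
Q³ = P·diag(1, 0, -125)·P⁻¹ = [[-129, 2, 252], [-258, 4, 504], [-2, 1, 1]].
The requested entry is 252.

252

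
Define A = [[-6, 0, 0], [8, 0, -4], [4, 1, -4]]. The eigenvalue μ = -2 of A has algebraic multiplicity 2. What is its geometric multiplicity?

A + 2I = [[-4, 0, 0], [8, 2, -4], [4, 1, -2]].
This matrix has rank 2, so its null space has dimension 3 − 2 = 1.

1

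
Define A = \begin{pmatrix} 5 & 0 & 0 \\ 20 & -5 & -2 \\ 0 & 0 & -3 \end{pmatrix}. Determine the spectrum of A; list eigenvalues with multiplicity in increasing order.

Characteristic polynomial: p(λ) = λ^3 + 3λ^2 - 25λ - 75 = (λ - 5)(λ + 3)(λ + 5).
Roots (with multiplicity): -5, -3, 5.

-5, -3, 5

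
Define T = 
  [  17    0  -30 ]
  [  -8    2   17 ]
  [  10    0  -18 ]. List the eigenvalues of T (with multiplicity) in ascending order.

Characteristic polynomial: p(s) = s^3 - s^2 - 8s + 12 = (s - 2)^2(s + 3).
Roots (with multiplicity): -3, 2, 2.

-3, 2, 2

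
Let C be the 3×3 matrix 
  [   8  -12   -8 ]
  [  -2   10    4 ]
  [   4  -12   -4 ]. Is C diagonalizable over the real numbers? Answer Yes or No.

Yes

Characteristic polynomial: p(λ) = λ^3 - 14λ^2 + 64λ - 96 = (λ - 6)(λ - 4)^2.
λ = 4 has algebraic multiplicity 2; rank(C − 4I) = 1, so geometric multiplicity = 2.
Every eigenvalue has geometric = algebraic multiplicity, so C is diagonalizable.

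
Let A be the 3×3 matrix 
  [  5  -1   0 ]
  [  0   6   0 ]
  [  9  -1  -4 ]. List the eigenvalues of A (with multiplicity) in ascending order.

-4, 5, 6

Characteristic polynomial: p(s) = s^3 - 7s^2 - 14s + 120 = (s - 6)(s - 5)(s + 4).
Roots (with multiplicity): -4, 5, 6.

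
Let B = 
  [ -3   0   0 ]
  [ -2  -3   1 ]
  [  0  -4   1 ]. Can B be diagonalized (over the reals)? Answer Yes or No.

Characteristic polynomial: p(μ) = μ^3 + 5μ^2 + 7μ + 3 = (μ + 1)^2(μ + 3).
μ = -1 has algebraic multiplicity 2; rank(B + 1I) = 2, so geometric multiplicity = 1.
Geometric multiplicity < algebraic multiplicity, so B is not diagonalizable.

No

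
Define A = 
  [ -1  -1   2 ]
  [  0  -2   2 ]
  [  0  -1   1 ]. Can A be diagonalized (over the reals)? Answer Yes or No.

Yes

Characteristic polynomial: p(μ) = μ^3 + 2μ^2 + μ = μ(μ + 1)^2.
μ = -1 has algebraic multiplicity 2; rank(A + 1I) = 1, so geometric multiplicity = 2.
Every eigenvalue has geometric = algebraic multiplicity, so A is diagonalizable.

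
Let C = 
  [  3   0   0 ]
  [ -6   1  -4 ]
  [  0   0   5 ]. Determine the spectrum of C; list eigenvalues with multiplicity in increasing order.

1, 3, 5

Characteristic polynomial: p(s) = s^3 - 9s^2 + 23s - 15 = (s - 5)(s - 3)(s - 1).
Roots (with multiplicity): 1, 3, 5.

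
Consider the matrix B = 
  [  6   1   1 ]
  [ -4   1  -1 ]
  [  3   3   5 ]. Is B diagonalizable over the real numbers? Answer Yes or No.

No

Characteristic polynomial: p(λ) = λ^3 - 12λ^2 + 45λ - 50 = (λ - 5)^2(λ - 2).
λ = 5 has algebraic multiplicity 2; rank(B − 5I) = 2, so geometric multiplicity = 1.
Geometric multiplicity < algebraic multiplicity, so B is not diagonalizable.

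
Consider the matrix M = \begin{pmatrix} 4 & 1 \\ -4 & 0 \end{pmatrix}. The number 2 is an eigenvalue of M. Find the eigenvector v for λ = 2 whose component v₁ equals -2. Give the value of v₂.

M − 2I = [[2, 1], [-4, -2]].
Solving (M − 2I)v = 0 gives the eigenspace spanned by (-2, 4).
With v₁ = -2, v = (-2, 4), so v₂ = 4.

4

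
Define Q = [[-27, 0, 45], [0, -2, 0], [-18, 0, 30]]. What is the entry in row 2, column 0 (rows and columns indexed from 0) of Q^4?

-486

Characteristic polynomial: μ^3 - μ^2 - 6μ = μ(μ - 3)(μ + 2), so the eigenvalues are -2, 0, 3.
μ=3: eigenvector (3, 0, 2).
μ=-2: eigenvector (0, 1, 0).
μ=0: eigenvector (-5, 0, -3).
P = [[3, 0, -5], [0, 1, 0], [2, 0, -3]], D = diag(3, -2, 0), P⁻¹ = [[-3, 0, 5], [0, 1, 0], [-2, 0, 3]].
Q⁴ = P·diag(81, 16, 0)·P⁻¹ = [[-729, 0, 1215], [0, 16, 0], [-486, 0, 810]].
The requested entry is -486.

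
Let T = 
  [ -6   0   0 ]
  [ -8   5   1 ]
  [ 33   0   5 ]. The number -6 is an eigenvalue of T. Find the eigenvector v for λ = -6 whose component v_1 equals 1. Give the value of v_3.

T + 6I = [[0, 0, 0], [-8, 11, 1], [33, 0, 11]].
Solving (T + 6I)v = 0 gives the eigenspace spanned by (1, 1, -3).
With v_1 = 1, v = (1, 1, -3), so v_3 = -3.

-3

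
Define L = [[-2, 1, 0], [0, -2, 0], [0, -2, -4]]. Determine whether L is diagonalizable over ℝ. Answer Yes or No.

Characteristic polynomial: p(λ) = λ^3 + 8λ^2 + 20λ + 16 = (λ + 2)^2(λ + 4).
λ = -2 has algebraic multiplicity 2; rank(L + 2I) = 2, so geometric multiplicity = 1.
Geometric multiplicity < algebraic multiplicity, so L is not diagonalizable.

No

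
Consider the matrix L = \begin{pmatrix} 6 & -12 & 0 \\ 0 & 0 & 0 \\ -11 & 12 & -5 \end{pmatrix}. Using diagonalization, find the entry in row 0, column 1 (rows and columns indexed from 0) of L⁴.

Characteristic polynomial: μ^3 - μ^2 - 30μ = μ(μ - 6)(μ + 5), so the eigenvalues are -5, 0, 6.
μ=6: eigenvector (1, 0, -1).
μ=-5: eigenvector (0, 0, 1).
μ=0: eigenvector (2, 1, -2).
P = [[1, 0, 2], [0, 0, 1], [-1, 1, -2]], D = diag(6, -5, 0), P⁻¹ = [[1, -2, 0], [1, 0, 1], [0, 1, 0]].
L⁴ = P·diag(1296, 625, 0)·P⁻¹ = [[1296, -2592, 0], [0, 0, 0], [-671, 2592, 625]].
The requested entry is -2592.

-2592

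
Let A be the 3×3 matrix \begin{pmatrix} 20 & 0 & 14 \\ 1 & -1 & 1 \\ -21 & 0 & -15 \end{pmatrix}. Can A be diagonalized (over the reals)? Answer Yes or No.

No

Characteristic polynomial: p(r) = r^3 - 4r^2 - 11r - 6 = (r - 6)(r + 1)^2.
r = -1 has algebraic multiplicity 2; rank(A + 1I) = 2, so geometric multiplicity = 1.
Geometric multiplicity < algebraic multiplicity, so A is not diagonalizable.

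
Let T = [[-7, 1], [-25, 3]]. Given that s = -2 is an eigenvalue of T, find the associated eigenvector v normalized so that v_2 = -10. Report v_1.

T + 2I = [[-5, 1], [-25, 5]].
Solving (T + 2I)v = 0 gives the eigenspace spanned by (-2, -10).
With v_2 = -10, v = (-2, -10), so v_1 = -2.

-2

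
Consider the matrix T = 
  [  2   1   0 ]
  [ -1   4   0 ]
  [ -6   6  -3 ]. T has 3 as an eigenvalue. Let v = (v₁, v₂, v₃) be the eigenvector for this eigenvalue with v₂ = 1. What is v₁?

1

T − 3I = [[-1, 1, 0], [-1, 1, 0], [-6, 6, -6]].
Solving (T − 3I)v = 0 gives the eigenspace spanned by (1, 1, 0).
With v₂ = 1, v = (1, 1, 0), so v₁ = 1.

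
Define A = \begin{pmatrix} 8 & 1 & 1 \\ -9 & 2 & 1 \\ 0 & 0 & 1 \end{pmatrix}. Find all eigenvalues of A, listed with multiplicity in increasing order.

1, 5, 5

Characteristic polynomial: p(λ) = λ^3 - 11λ^2 + 35λ - 25 = (λ - 5)^2(λ - 1).
Roots (with multiplicity): 1, 5, 5.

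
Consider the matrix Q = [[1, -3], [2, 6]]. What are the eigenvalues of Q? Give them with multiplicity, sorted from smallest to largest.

3, 4

Characteristic polynomial: p(t) = t^2 - 7t + 12 = (t - 4)(t - 3).
Roots (with multiplicity): 3, 4.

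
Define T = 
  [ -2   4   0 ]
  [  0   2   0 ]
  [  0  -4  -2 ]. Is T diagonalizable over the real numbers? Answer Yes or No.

Characteristic polynomial: p(λ) = λ^3 + 2λ^2 - 4λ - 8 = (λ - 2)(λ + 2)^2.
λ = -2 has algebraic multiplicity 2; rank(T + 2I) = 1, so geometric multiplicity = 2.
Every eigenvalue has geometric = algebraic multiplicity, so T is diagonalizable.

Yes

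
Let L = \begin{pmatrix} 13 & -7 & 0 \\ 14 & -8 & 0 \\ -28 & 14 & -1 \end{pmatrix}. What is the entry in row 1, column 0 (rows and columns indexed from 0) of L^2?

Characteristic polynomial: λ^3 - 4λ^2 - 11λ - 6 = (λ - 6)(λ + 1)^2, so the eigenvalues are -1, -1, 6.
λ=6: eigenvector (1, 1, -2).
λ=-1: eigenvector (1, 2, -4).
λ=-1: eigenvector (-1, -2, 5).
P = [[1, 1, -1], [1, 2, -2], [-2, -4, 5]], D = diag(6, -1, -1), P⁻¹ = [[2, -1, 0], [-1, 3, 1], [0, 2, 1]].
L² = P·diag(36, 1, 1)·P⁻¹ = [[71, -35, 0], [70, -34, 0], [-140, 70, 1]].
The requested entry is 70.

70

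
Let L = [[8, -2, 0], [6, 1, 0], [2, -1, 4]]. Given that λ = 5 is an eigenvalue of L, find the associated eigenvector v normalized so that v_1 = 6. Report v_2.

9

L − 5I = [[3, -2, 0], [6, -4, 0], [2, -1, -1]].
Solving (L − 5I)v = 0 gives the eigenspace spanned by (6, 9, 3).
With v_1 = 6, v = (6, 9, 3), so v_2 = 9.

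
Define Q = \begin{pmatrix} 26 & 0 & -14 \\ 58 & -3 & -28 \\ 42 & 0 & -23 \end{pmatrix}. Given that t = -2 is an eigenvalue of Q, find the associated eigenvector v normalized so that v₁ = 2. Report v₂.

4

Q + 2I = [[28, 0, -14], [58, -1, -28], [42, 0, -21]].
Solving (Q + 2I)v = 0 gives the eigenspace spanned by (2, 4, 4).
With v₁ = 2, v = (2, 4, 4), so v₂ = 4.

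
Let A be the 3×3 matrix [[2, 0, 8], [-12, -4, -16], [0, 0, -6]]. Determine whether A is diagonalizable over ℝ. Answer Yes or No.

Yes

Characteristic polynomial: p(s) = s^3 + 8s^2 + 4s - 48 = (s - 2)(s + 4)(s + 6).
All 3 eigenvalues are distinct, so A is diagonalizable.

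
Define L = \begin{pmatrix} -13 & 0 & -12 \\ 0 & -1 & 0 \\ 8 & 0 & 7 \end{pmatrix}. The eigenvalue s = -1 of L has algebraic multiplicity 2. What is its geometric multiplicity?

2

L + 1I = [[-12, 0, -12], [0, 0, 0], [8, 0, 8]].
This matrix has rank 1, so its null space has dimension 3 − 1 = 2.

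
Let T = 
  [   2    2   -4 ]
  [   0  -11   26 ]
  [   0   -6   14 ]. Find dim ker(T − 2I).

2

T − 2I = [[0, 2, -4], [0, -13, 26], [0, -6, 12]].
This matrix has rank 1, so its null space has dimension 3 − 1 = 2.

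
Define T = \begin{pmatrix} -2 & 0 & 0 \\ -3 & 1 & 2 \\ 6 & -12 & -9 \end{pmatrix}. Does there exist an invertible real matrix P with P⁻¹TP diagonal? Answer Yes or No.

Yes

Characteristic polynomial: p(μ) = μ^3 + 10μ^2 + 31μ + 30 = (μ + 2)(μ + 3)(μ + 5).
All 3 eigenvalues are distinct, so T is diagonalizable.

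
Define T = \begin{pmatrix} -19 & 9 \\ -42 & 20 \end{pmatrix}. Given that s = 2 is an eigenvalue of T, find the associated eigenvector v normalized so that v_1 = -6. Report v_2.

T − 2I = [[-21, 9], [-42, 18]].
Solving (T − 2I)v = 0 gives the eigenspace spanned by (-6, -14).
With v_1 = -6, v = (-6, -14), so v_2 = -14.

-14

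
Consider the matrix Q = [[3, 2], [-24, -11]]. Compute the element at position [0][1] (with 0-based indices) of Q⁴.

Characteristic polynomial: s^2 + 8s + 15 = (s + 3)(s + 5), so the eigenvalues are -5, -3.
s=-3: eigenvector (1, -3).
s=-5: eigenvector (-1, 4).
P = [[1, -1], [-3, 4]], D = diag(-3, -5), P⁻¹ = [[4, 1], [3, 1]].
Q⁴ = P·diag(81, 625)·P⁻¹ = [[-1551, -544], [6528, 2257]].
The requested entry is -544.

-544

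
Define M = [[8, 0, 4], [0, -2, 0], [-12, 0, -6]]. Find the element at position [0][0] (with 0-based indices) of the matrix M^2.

Characteristic polynomial: t^3 - 4t = t(t - 2)(t + 2), so the eigenvalues are -2, 0, 2.
t=0: eigenvector (1, 0, -2).
t=2: eigenvector (2, 0, -3).
t=-2: eigenvector (0, 1, 0).
P = [[1, 2, 0], [0, 0, 1], [-2, -3, 0]], D = diag(0, 2, -2), P⁻¹ = [[-3, 0, -2], [2, 0, 1], [0, 1, 0]].
M² = P·diag(0, 4, 4)·P⁻¹ = [[16, 0, 8], [0, 4, 0], [-24, 0, -12]].
The requested entry is 16.

16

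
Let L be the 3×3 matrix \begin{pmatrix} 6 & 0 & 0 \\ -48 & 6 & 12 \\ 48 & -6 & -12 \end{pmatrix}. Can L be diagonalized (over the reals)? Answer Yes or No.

Characteristic polynomial: p(μ) = μ^3 - 36μ = μ(μ - 6)(μ + 6).
All 3 eigenvalues are distinct, so L is diagonalizable.

Yes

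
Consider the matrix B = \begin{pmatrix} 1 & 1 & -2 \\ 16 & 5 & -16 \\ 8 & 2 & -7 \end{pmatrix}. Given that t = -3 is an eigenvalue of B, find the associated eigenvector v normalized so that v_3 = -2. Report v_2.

-4

B + 3I = [[4, 1, -2], [16, 8, -16], [8, 2, -4]].
Solving (B + 3I)v = 0 gives the eigenspace spanned by (0, -4, -2).
With v_3 = -2, v = (0, -4, -2), so v_2 = -4.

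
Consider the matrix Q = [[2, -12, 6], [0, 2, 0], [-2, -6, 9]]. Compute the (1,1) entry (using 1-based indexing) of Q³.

-148

Characteristic polynomial: λ^3 - 13λ^2 + 52λ - 60 = (λ - 6)(λ - 5)(λ - 2), so the eigenvalues are 2, 5, 6.
λ=6: eigenvector (-3, 0, -2).
λ=5: eigenvector (2, 0, 1).
λ=2: eigenvector (4, 1, 2).
P = [[-3, 2, 4], [0, 0, 1], [-2, 1, 2]], D = diag(6, 5, 2), P⁻¹ = [[1, 0, -2], [2, -2, -3], [0, 1, 0]].
Q³ = P·diag(216, 125, 8)·P⁻¹ = [[-148, -468, 546], [0, 8, 0], [-182, -234, 489]].
The requested entry is -148.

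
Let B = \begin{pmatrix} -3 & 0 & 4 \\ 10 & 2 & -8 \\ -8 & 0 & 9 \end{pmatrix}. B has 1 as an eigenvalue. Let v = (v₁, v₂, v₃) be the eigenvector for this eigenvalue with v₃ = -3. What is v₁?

-3

B − 1I = [[-4, 0, 4], [10, 1, -8], [-8, 0, 8]].
Solving (B − 1I)v = 0 gives the eigenspace spanned by (-3, 6, -3).
With v₃ = -3, v = (-3, 6, -3), so v₁ = -3.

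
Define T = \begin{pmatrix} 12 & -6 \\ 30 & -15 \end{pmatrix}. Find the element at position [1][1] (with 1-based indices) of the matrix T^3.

108

Characteristic polynomial: λ^2 + 3λ = λ(λ + 3), so the eigenvalues are -3, 0.
λ=-3: eigenvector (2, 5).
λ=0: eigenvector (1, 2).
P = [[2, 1], [5, 2]], D = diag(-3, 0), P⁻¹ = [[-2, 1], [5, -2]].
T³ = P·diag(-27, 0)·P⁻¹ = [[108, -54], [270, -135]].
The requested entry is 108.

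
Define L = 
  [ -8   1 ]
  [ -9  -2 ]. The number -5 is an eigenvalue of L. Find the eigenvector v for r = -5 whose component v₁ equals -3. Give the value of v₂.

L + 5I = [[-3, 1], [-9, 3]].
Solving (L + 5I)v = 0 gives the eigenspace spanned by (-3, -9).
With v₁ = -3, v = (-3, -9), so v₂ = -9.

-9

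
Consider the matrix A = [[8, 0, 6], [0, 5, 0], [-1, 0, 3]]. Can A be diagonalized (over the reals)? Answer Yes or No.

Characteristic polynomial: p(s) = s^3 - 16s^2 + 85s - 150 = (s - 6)(s - 5)^2.
s = 5 has algebraic multiplicity 2; rank(A − 5I) = 1, so geometric multiplicity = 2.
Every eigenvalue has geometric = algebraic multiplicity, so A is diagonalizable.

Yes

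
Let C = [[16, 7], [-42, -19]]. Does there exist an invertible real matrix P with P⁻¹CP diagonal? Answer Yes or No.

Characteristic polynomial: p(t) = t^2 + 3t - 10 = (t - 2)(t + 5).
All 2 eigenvalues are distinct, so C is diagonalizable.

Yes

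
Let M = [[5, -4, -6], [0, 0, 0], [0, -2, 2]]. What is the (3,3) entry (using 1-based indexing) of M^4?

16

Characteristic polynomial: μ^3 - 7μ^2 + 10μ = μ(μ - 5)(μ - 2), so the eigenvalues are 0, 2, 5.
μ=5: eigenvector (1, 0, 0).
μ=0: eigenvector (2, 1, 1).
μ=2: eigenvector (2, 0, 1).
P = [[1, 2, 2], [0, 1, 0], [0, 1, 1]], D = diag(5, 0, 2), P⁻¹ = [[1, 0, -2], [0, 1, 0], [0, -1, 1]].
M⁴ = P·diag(625, 0, 16)·P⁻¹ = [[625, -32, -1218], [0, 0, 0], [0, -16, 16]].
The requested entry is 16.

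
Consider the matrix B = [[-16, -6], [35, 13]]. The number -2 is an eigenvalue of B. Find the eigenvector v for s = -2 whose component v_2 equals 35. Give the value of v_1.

B + 2I = [[-14, -6], [35, 15]].
Solving (B + 2I)v = 0 gives the eigenspace spanned by (-15, 35).
With v_2 = 35, v = (-15, 35), so v_1 = -15.

-15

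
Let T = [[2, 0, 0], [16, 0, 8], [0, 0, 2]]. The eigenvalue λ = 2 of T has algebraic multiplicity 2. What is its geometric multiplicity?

T − 2I = [[0, 0, 0], [16, -2, 8], [0, 0, 0]].
This matrix has rank 1, so its null space has dimension 3 − 1 = 2.

2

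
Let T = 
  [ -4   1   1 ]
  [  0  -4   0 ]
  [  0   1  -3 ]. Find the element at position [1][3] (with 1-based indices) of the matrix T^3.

37

Characteristic polynomial: s^3 + 11s^2 + 40s + 48 = (s + 3)(s + 4)^2, so the eigenvalues are -4, -4, -3.
s=-4: eigenvector (0, 1, -1).
s=-4: eigenvector (1, 0, 0).
s=-3: eigenvector (1, 0, 1).
P = [[0, 1, 1], [1, 0, 0], [-1, 0, 1]], D = diag(-4, -4, -3), P⁻¹ = [[0, 1, 0], [1, -1, -1], [0, 1, 1]].
T³ = P·diag(-64, -64, -27)·P⁻¹ = [[-64, 37, 37], [0, -64, 0], [0, 37, -27]].
The requested entry is 37.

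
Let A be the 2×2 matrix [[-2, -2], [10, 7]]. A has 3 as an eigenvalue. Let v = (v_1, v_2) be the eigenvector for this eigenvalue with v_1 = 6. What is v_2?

-15

A − 3I = [[-5, -2], [10, 4]].
Solving (A − 3I)v = 0 gives the eigenspace spanned by (6, -15).
With v_1 = 6, v = (6, -15), so v_2 = -15.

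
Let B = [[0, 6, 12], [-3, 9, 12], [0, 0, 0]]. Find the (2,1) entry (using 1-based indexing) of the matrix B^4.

-1215

Characteristic polynomial: s^3 - 9s^2 + 18s = s(s - 6)(s - 3), so the eigenvalues are 0, 3, 6.
s=6: eigenvector (1, 1, 0).
s=3: eigenvector (-2, -1, 0).
s=0: eigenvector (-2, -2, 1).
P = [[1, -2, -2], [1, -1, -2], [0, 0, 1]], D = diag(6, 3, 0), P⁻¹ = [[-1, 2, 2], [-1, 1, 0], [0, 0, 1]].
B⁴ = P·diag(1296, 81, 0)·P⁻¹ = [[-1134, 2430, 2592], [-1215, 2511, 2592], [0, 0, 0]].
The requested entry is -1215.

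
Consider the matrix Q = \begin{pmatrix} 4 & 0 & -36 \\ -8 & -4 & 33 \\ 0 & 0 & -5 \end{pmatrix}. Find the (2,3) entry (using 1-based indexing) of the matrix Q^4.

-369

Characteristic polynomial: μ^3 + 5μ^2 - 16μ - 80 = (μ - 4)(μ + 4)(μ + 5), so the eigenvalues are -5, -4, 4.
μ=4: eigenvector (1, -1, 0).
μ=-5: eigenvector (4, -1, 1).
μ=-4: eigenvector (0, 1, 0).
P = [[1, 4, 0], [-1, -1, 1], [0, 1, 0]], D = diag(4, -5, -4), P⁻¹ = [[1, 0, -4], [0, 0, 1], [1, 1, -3]].
Q⁴ = P·diag(256, 625, 256)·P⁻¹ = [[256, 0, 1476], [0, 256, -369], [0, 0, 625]].
The requested entry is -369.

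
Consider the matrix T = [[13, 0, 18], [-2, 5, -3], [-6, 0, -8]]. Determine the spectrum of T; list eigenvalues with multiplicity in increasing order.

1, 4, 5

Characteristic polynomial: p(r) = r^3 - 10r^2 + 29r - 20 = (r - 5)(r - 4)(r - 1).
Roots (with multiplicity): 1, 4, 5.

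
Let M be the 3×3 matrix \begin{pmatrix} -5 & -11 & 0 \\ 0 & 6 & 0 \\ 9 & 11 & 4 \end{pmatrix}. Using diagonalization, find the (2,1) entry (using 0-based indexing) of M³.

Characteristic polynomial: μ^3 - 5μ^2 - 26μ + 120 = (μ - 6)(μ - 4)(μ + 5), so the eigenvalues are -5, 4, 6.
μ=4: eigenvector (0, 0, 1).
μ=-5: eigenvector (1, 0, -1).
μ=6: eigenvector (-1, 1, 1).
P = [[0, 1, -1], [0, 0, 1], [1, -1, 1]], D = diag(4, -5, 6), P⁻¹ = [[1, 0, 1], [1, 1, 0], [0, 1, 0]].
M³ = P·diag(64, -125, 216)·P⁻¹ = [[-125, -341, 0], [0, 216, 0], [189, 341, 64]].
The requested entry is 341.

341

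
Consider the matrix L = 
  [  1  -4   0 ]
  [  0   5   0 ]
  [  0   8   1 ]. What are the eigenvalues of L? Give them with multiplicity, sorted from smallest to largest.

Characteristic polynomial: p(t) = t^3 - 7t^2 + 11t - 5 = (t - 5)(t - 1)^2.
Roots (with multiplicity): 1, 1, 5.

1, 1, 5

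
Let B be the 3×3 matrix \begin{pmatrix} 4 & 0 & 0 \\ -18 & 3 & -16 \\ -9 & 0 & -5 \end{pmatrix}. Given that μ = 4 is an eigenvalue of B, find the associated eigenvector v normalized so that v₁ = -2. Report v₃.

2

B − 4I = [[0, 0, 0], [-18, -1, -16], [-9, 0, -9]].
Solving (B − 4I)v = 0 gives the eigenspace spanned by (-2, 4, 2).
With v₁ = -2, v = (-2, 4, 2), so v₃ = 2.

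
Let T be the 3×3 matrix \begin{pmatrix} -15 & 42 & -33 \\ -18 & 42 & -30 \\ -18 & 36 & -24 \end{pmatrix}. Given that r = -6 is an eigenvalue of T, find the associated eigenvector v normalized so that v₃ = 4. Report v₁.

4

T + 6I = [[-9, 42, -33], [-18, 48, -30], [-18, 36, -18]].
Solving (T + 6I)v = 0 gives the eigenspace spanned by (4, 4, 4).
With v₃ = 4, v = (4, 4, 4), so v₁ = 4.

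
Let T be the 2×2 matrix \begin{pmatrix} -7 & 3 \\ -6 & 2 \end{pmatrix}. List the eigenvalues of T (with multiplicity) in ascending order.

-4, -1

Characteristic polynomial: p(μ) = μ^2 + 5μ + 4 = (μ + 1)(μ + 4).
Roots (with multiplicity): -4, -1.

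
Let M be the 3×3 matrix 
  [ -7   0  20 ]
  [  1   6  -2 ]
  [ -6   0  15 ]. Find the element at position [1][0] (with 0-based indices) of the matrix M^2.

Characteristic polynomial: r^3 - 14r^2 + 63r - 90 = (r - 6)(r - 5)(r - 3), so the eigenvalues are 3, 5, 6.
r=5: eigenvector (-5, -1, -3).
r=3: eigenvector (2, 0, 1).
r=6: eigenvector (0, 1, 0).
P = [[-5, 2, 0], [-1, 0, 1], [-3, 1, 0]], D = diag(5, 3, 6), P⁻¹ = [[1, 0, -2], [3, 0, -5], [1, 1, -2]].
M² = P·diag(25, 9, 36)·P⁻¹ = [[-71, 0, 160], [11, 36, -22], [-48, 0, 105]].
The requested entry is 11.

11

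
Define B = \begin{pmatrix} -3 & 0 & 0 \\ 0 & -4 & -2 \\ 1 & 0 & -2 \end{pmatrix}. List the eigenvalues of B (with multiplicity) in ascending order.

Characteristic polynomial: p(μ) = μ^3 + 9μ^2 + 26μ + 24 = (μ + 2)(μ + 3)(μ + 4).
Roots (with multiplicity): -4, -3, -2.

-4, -3, -2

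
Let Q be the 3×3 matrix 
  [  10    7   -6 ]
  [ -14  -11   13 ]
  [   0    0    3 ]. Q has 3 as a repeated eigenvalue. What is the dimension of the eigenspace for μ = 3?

1

Q − 3I = [[7, 7, -6], [-14, -14, 13], [0, 0, 0]].
This matrix has rank 2, so its null space has dimension 3 − 2 = 1.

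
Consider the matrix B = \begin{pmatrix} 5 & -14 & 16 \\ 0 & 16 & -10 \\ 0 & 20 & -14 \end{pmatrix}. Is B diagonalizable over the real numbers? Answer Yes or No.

Characteristic polynomial: p(r) = r^3 - 7r^2 - 14r + 120 = (r - 6)(r - 5)(r + 4).
All 3 eigenvalues are distinct, so B is diagonalizable.

Yes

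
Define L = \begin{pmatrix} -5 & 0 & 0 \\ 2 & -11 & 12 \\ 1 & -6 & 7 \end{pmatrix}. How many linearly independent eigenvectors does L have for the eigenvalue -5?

L + 5I = [[0, 0, 0], [2, -6, 12], [1, -6, 12]].
This matrix has rank 2, so its null space has dimension 3 − 2 = 1.

1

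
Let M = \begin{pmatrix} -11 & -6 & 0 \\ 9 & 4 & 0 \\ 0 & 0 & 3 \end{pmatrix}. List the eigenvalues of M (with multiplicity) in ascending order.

-5, -2, 3

Characteristic polynomial: p(t) = t^3 + 4t^2 - 11t - 30 = (t - 3)(t + 2)(t + 5).
Roots (with multiplicity): -5, -2, 3.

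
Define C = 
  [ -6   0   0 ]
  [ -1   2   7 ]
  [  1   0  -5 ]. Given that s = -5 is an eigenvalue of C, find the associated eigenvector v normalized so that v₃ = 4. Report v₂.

-4

C + 5I = [[-1, 0, 0], [-1, 7, 7], [1, 0, 0]].
Solving (C + 5I)v = 0 gives the eigenspace spanned by (0, -4, 4).
With v₃ = 4, v = (0, -4, 4), so v₂ = -4.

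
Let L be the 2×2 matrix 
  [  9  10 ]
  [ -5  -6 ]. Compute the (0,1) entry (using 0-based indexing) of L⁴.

510

Characteristic polynomial: s^2 - 3s - 4 = (s - 4)(s + 1), so the eigenvalues are -1, 4.
s=4: eigenvector (2, -1).
s=-1: eigenvector (1, -1).
P = [[2, 1], [-1, -1]], D = diag(4, -1), P⁻¹ = [[1, 1], [-1, -2]].
L⁴ = P·diag(256, 1)·P⁻¹ = [[511, 510], [-255, -254]].
The requested entry is 510.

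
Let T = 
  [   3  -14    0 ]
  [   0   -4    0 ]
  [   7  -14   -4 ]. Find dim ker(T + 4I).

2

T + 4I = [[7, -14, 0], [0, 0, 0], [7, -14, 0]].
This matrix has rank 1, so its null space has dimension 3 − 1 = 2.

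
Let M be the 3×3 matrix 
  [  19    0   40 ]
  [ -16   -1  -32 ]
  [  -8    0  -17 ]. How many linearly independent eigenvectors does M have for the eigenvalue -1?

2

M + 1I = [[20, 0, 40], [-16, 0, -32], [-8, 0, -16]].
This matrix has rank 1, so its null space has dimension 3 − 1 = 2.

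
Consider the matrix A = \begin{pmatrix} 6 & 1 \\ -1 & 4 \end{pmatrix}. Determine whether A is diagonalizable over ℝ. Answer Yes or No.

No

Characteristic polynomial: p(λ) = λ^2 - 10λ + 25 = (λ - 5)^2.
λ = 5 has algebraic multiplicity 2; rank(A − 5I) = 1, so geometric multiplicity = 1.
Geometric multiplicity < algebraic multiplicity, so A is not diagonalizable.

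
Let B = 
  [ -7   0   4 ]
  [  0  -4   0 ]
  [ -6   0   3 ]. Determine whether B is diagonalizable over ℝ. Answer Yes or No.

Characteristic polynomial: p(t) = t^3 + 8t^2 + 19t + 12 = (t + 1)(t + 3)(t + 4).
All 3 eigenvalues are distinct, so B is diagonalizable.

Yes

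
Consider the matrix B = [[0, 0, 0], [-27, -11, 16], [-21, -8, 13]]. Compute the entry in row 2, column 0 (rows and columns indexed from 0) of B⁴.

-1713

Characteristic polynomial: μ^3 - 2μ^2 - 15μ = μ(μ - 5)(μ + 3), so the eigenvalues are -3, 0, 5.
μ=0: eigenvector (1, -1, 1).
μ=5: eigenvector (0, 1, 1).
μ=-3: eigenvector (0, 2, 1).
P = [[1, 0, 0], [-1, 1, 2], [1, 1, 1]], D = diag(0, 5, -3), P⁻¹ = [[1, 0, 0], [-3, -1, 2], [2, 1, -1]].
B⁴ = P·diag(0, 625, 81)·P⁻¹ = [[0, 0, 0], [-1551, -463, 1088], [-1713, -544, 1169]].
The requested entry is -1713.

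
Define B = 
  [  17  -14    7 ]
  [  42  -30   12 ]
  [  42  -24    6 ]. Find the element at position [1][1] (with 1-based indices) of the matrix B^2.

Characteristic polynomial: s^3 + 7s^2 - 6s - 72 = (s - 3)(s + 4)(s + 6), so the eigenvalues are -6, -4, 3.
s=3: eigenvector (1, 2, 2).
s=-6: eigenvector (0, -1, -2).
s=-4: eigenvector (1, 3, 3).
P = [[1, 0, 1], [2, -1, 3], [2, -2, 3]], D = diag(3, -6, -4), P⁻¹ = [[3, -2, 1], [0, 1, -1], [-2, 2, -1]].
B² = P·diag(9, 36, 16)·P⁻¹ = [[-5, 14, -7], [-42, 24, 6], [-42, -12, 42]].
The requested entry is -5.

-5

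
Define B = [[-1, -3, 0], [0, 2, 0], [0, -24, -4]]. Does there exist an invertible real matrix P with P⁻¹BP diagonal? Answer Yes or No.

Characteristic polynomial: p(λ) = λ^3 + 3λ^2 - 6λ - 8 = (λ - 2)(λ + 1)(λ + 4).
All 3 eigenvalues are distinct, so B is diagonalizable.

Yes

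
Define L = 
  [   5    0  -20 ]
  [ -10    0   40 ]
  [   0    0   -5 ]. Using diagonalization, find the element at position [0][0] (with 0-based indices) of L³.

Characteristic polynomial: μ^3 - 25μ = μ(μ - 5)(μ + 5), so the eigenvalues are -5, 0, 5.
μ=5: eigenvector (1, -2, 0).
μ=0: eigenvector (0, 1, 0).
μ=-5: eigenvector (2, -4, 1).
P = [[1, 0, 2], [-2, 1, -4], [0, 0, 1]], D = diag(5, 0, -5), P⁻¹ = [[1, 0, -2], [2, 1, 0], [0, 0, 1]].
L³ = P·diag(125, 0, -125)·P⁻¹ = [[125, 0, -500], [-250, 0, 1000], [0, 0, -125]].
The requested entry is 125.

125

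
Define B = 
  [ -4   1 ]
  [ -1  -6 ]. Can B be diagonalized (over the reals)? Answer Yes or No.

No

Characteristic polynomial: p(t) = t^2 + 10t + 25 = (t + 5)^2.
t = -5 has algebraic multiplicity 2; rank(B + 5I) = 1, so geometric multiplicity = 1.
Geometric multiplicity < algebraic multiplicity, so B is not diagonalizable.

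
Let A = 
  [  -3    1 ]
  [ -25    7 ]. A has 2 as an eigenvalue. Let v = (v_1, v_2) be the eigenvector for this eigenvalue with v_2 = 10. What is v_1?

2

A − 2I = [[-5, 1], [-25, 5]].
Solving (A − 2I)v = 0 gives the eigenspace spanned by (2, 10).
With v_2 = 10, v = (2, 10), so v_1 = 2.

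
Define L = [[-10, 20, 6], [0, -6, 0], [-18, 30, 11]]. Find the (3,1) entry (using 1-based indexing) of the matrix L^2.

Characteristic polynomial: r^3 + 5r^2 - 8r - 12 = (r - 2)(r + 1)(r + 6), so the eigenvalues are -6, -1, 2.
r=-6: eigenvector (-4, 1, -6).
r=2: eigenvector (1, 0, 2).
r=-1: eigenvector (-2, 0, -3).
P = [[-4, 1, -2], [1, 0, 0], [-6, 2, -3]], D = diag(-6, 2, -1), P⁻¹ = [[0, 1, 0], [-3, 0, 2], [-2, -2, 1]].
L² = P·diag(36, 4, 1)·P⁻¹ = [[-8, -140, 6], [0, 36, 0], [-18, -210, 13]].
The requested entry is -18.

-18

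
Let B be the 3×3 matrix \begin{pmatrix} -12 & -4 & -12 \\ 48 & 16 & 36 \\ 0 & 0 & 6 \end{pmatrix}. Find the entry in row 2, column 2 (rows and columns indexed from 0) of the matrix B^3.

Characteristic polynomial: r^3 - 10r^2 + 24r = r(r - 6)(r - 4), so the eigenvalues are 0, 4, 6.
r=0: eigenvector (1, -3, 0).
r=4: eigenvector (-1, 4, 0).
r=6: eigenvector (-2, 6, 1).
P = [[1, -1, -2], [-3, 4, 6], [0, 0, 1]], D = diag(0, 4, 6), P⁻¹ = [[4, 1, 2], [3, 1, 0], [0, 0, 1]].
B³ = P·diag(0, 64, 216)·P⁻¹ = [[-192, -64, -432], [768, 256, 1296], [0, 0, 216]].
The requested entry is 216.

216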